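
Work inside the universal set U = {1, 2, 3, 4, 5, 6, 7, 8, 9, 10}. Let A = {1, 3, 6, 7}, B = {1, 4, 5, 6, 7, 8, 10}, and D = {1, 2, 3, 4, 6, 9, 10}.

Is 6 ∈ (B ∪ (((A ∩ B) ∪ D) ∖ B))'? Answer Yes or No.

6 ∈ A and 6 ∈ B, so 6 ∈ A ∩ B
6 ∈ (A ∩ B) and 6 ∈ D, so 6 ∈ (A ∩ B) ∪ D
6 ∈ ((A ∩ B) ∪ D) and 6 ∈ B, so 6 ∉ ((A ∩ B) ∪ D) ∖ B
6 ∈ B and 6 ∉ (((A ∩ B) ∪ D) ∖ B), so 6 ∈ B ∪ (((A ∩ B) ∪ D) ∖ B)
6 ∉ (B ∪ (((A ∩ B) ∪ D) ∖ B))' since 6 ∈ (B ∪ (((A ∩ B) ∪ D) ∖ B))

No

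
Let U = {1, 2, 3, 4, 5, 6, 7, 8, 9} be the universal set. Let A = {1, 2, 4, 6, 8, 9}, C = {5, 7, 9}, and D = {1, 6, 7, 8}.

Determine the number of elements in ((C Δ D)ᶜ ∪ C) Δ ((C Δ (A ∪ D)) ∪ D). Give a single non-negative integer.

C Δ D = {1, 5, 6, 8, 9}
(C Δ D)ᶜ = {2, 3, 4, 7}
(C Δ D)ᶜ ∪ C = {2, 3, 4, 5, 7, 9}
A ∪ D = {1, 2, 4, 6, 7, 8, 9}
C Δ (A ∪ D) = {1, 2, 4, 5, 6, 8}
(C Δ (A ∪ D)) ∪ D = {1, 2, 4, 5, 6, 7, 8}
((C Δ D)ᶜ ∪ C) Δ ((C Δ (A ∪ D)) ∪ D) = {1, 3, 6, 8, 9}
|((C Δ D)ᶜ ∪ C) Δ ((C Δ (A ∪ D)) ∪ D)| = 5

5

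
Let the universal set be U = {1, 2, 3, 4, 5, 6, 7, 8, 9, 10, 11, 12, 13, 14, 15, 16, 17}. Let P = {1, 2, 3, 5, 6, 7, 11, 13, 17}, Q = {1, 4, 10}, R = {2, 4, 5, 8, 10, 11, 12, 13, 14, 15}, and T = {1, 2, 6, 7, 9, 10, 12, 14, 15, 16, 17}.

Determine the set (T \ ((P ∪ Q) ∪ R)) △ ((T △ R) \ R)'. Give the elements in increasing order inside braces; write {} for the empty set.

{2, 3, 4, 5, 8, 9, 10, 11, 12, 13, 14, 15, 16}

P ∪ Q = {1, 2, 3, 4, 5, 6, 7, 10, 11, 13, 17}
(P ∪ Q) ∪ R = {1, 2, 3, 4, 5, 6, 7, 8, 10, 11, 12, 13, 14, 15, 17}
T \ ((P ∪ Q) ∪ R) = {9, 16}
T △ R = {1, 4, 5, 6, 7, 8, 9, 11, 13, 16, 17}
(T △ R) \ R = {1, 6, 7, 9, 16, 17}
((T △ R) \ R)' = {2, 3, 4, 5, 8, 10, 11, 12, 13, 14, 15}
(T \ ((P ∪ Q) ∪ R)) △ ((T △ R) \ R)' = {2, 3, 4, 5, 8, 9, 10, 11, 12, 13, 14, 15, 16}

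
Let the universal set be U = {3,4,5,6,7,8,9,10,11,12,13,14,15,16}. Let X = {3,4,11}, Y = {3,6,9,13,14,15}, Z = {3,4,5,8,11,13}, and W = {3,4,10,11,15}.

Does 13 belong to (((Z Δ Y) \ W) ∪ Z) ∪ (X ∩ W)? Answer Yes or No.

13 ∈ Z and 13 ∈ Y, so 13 ∉ Z Δ Y
13 ∉ (Z Δ Y) and 13 ∉ W, so 13 ∉ (Z Δ Y) \ W
13 ∉ ((Z Δ Y) \ W) and 13 ∈ Z, so 13 ∈ ((Z Δ Y) \ W) ∪ Z
13 ∉ X and 13 ∉ W, so 13 ∉ X ∩ W
13 ∈ (((Z Δ Y) \ W) ∪ Z) and 13 ∉ (X ∩ W), so 13 ∈ (((Z Δ Y) \ W) ∪ Z) ∪ (X ∩ W)

Yes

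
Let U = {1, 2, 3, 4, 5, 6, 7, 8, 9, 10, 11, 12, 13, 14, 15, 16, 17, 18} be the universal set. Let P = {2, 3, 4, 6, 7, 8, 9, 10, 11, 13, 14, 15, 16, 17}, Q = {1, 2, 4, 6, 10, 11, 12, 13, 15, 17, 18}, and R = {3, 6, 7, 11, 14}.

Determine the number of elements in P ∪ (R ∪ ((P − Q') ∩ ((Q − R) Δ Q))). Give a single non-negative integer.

14

Q' = {3, 5, 7, 8, 9, 14, 16}
P − Q' = {2, 4, 6, 10, 11, 13, 15, 17}
Q − R = {1, 2, 4, 10, 12, 13, 15, 17, 18}
(Q − R) Δ Q = {6, 11}
(P − Q') ∩ ((Q − R) Δ Q) = {6, 11}
R ∪ ((P − Q') ∩ ((Q − R) Δ Q)) = {3, 6, 7, 11, 14}
P ∪ (R ∪ ((P − Q') ∩ ((Q − R) Δ Q))) = {2, 3, 4, 6, 7, 8, 9, 10, 11, 13, 14, 15, 16, 17}
|P ∪ (R ∪ ((P − Q') ∩ ((Q − R) Δ Q)))| = 14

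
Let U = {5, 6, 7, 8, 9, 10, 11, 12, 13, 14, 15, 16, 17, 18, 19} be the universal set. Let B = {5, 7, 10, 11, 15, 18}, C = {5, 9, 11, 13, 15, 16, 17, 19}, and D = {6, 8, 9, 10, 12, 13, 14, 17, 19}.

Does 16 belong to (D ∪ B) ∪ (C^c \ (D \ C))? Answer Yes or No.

16 ∉ D and 16 ∉ B, so 16 ∉ D ∪ B
16 ∈ C, so 16 ∉ C^c
16 ∉ D and 16 ∈ C, so 16 ∉ D \ C
16 ∉ C^c and 16 ∉ (D \ C), so 16 ∉ C^c \ (D \ C)
16 ∉ (D ∪ B) and 16 ∉ (C^c \ (D \ C)), so 16 ∉ (D ∪ B) ∪ (C^c \ (D \ C))

No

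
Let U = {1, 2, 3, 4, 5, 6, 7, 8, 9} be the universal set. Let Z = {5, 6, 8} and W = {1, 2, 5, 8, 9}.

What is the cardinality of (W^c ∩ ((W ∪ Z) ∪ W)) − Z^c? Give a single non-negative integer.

W^c = {3, 4, 6, 7}
W ∪ Z = {1, 2, 5, 6, 8, 9}
(W ∪ Z) ∪ W = {1, 2, 5, 6, 8, 9}
W^c ∩ ((W ∪ Z) ∪ W) = {6}
Z^c = {1, 2, 3, 4, 7, 9}
(W^c ∩ ((W ∪ Z) ∪ W)) − Z^c = {6}
|(W^c ∩ ((W ∪ Z) ∪ W)) − Z^c| = 1

1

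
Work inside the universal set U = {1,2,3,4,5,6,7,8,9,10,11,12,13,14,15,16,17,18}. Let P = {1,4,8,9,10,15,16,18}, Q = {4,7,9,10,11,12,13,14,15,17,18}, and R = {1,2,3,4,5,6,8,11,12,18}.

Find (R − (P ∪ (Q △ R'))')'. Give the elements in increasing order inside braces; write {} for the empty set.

{2,3,5,6,7,9,10,13,14,15,16,17}

R' = {7,9,10,13,14,15,16,17}
Q △ R' = {4,11,12,16,18}
P ∪ (Q △ R') = {1,4,8,9,10,11,12,15,16,18}
(P ∪ (Q △ R'))' = {2,3,5,6,7,13,14,17}
R − (P ∪ (Q △ R'))' = {1,4,8,11,12,18}
(R − (P ∪ (Q △ R'))')' = {2,3,5,6,7,9,10,13,14,15,16,17}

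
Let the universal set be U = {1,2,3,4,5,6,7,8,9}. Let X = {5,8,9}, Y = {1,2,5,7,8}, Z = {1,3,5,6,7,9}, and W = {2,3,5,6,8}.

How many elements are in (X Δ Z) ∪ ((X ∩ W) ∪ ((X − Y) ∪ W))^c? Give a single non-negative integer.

X Δ Z = {1,3,6,7,8}
X ∩ W = {5,8}
X − Y = {9}
(X − Y) ∪ W = {2,3,5,6,8,9}
(X ∩ W) ∪ ((X − Y) ∪ W) = {2,3,5,6,8,9}
((X ∩ W) ∪ ((X − Y) ∪ W))^c = {1,4,7}
(X Δ Z) ∪ ((X ∩ W) ∪ ((X − Y) ∪ W))^c = {1,3,4,6,7,8}
|(X Δ Z) ∪ ((X ∩ W) ∪ ((X − Y) ∪ W))^c| = 6

6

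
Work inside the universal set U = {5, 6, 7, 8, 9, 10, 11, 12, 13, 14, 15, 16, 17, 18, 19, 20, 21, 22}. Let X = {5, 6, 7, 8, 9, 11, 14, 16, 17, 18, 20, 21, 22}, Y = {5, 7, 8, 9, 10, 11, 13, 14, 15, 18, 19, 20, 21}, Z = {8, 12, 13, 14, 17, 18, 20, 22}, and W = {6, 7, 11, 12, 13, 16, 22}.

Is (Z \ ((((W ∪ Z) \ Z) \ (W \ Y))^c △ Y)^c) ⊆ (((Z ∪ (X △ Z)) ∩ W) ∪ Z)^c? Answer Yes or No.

No

W ∪ Z = {6, 7, 8, 11, 12, 13, 14, 16, 17, 18, 20, 22}
(W ∪ Z) \ Z = {6, 7, 11, 16}
W \ Y = {6, 12, 16, 22}
((W ∪ Z) \ Z) \ (W \ Y) = {7, 11}
(((W ∪ Z) \ Z) \ (W \ Y))^c = {5, 6, 8, 9, 10, 12, 13, 14, 15, 16, 17, 18, 19, 20, 21, 22}
(((W ∪ Z) \ Z) \ (W \ Y))^c △ Y = {6, 7, 11, 12, 16, 17, 22}
((((W ∪ Z) \ Z) \ (W \ Y))^c △ Y)^c = {5, 8, 9, 10, 13, 14, 15, 18, 19, 20, 21}
Z \ ((((W ∪ Z) \ Z) \ (W \ Y))^c △ Y)^c = {12, 17, 22}
X △ Z = {5, 6, 7, 9, 11, 12, 13, 16, 21}
Z ∪ (X △ Z) = {5, 6, 7, 8, 9, 11, 12, 13, 14, 16, 17, 18, 20, 21, 22}
(Z ∪ (X △ Z)) ∩ W = {6, 7, 11, 12, 13, 16, 22}
((Z ∪ (X △ Z)) ∩ W) ∪ Z = {6, 7, 8, 11, 12, 13, 14, 16, 17, 18, 20, 22}
(((Z ∪ (X △ Z)) ∩ W) ∪ Z)^c = {5, 9, 10, 15, 19, 21}
12 ∈ Z \ ((((W ∪ Z) \ Z) \ (W \ Y))^c △ Y)^c but 12 ∉ (((Z ∪ (X △ Z)) ∩ W) ∪ Z)^c, so the inclusion fails.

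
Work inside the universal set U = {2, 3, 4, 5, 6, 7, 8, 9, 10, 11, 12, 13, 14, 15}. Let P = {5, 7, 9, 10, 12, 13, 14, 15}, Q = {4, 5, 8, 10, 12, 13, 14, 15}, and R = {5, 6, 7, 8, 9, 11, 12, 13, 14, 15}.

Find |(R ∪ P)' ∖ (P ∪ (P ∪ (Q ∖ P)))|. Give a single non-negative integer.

2

R ∪ P = {5, 6, 7, 8, 9, 10, 11, 12, 13, 14, 15}
(R ∪ P)' = {2, 3, 4}
Q ∖ P = {4, 8}
P ∪ (Q ∖ P) = {4, 5, 7, 8, 9, 10, 12, 13, 14, 15}
P ∪ (P ∪ (Q ∖ P)) = {4, 5, 7, 8, 9, 10, 12, 13, 14, 15}
(R ∪ P)' ∖ (P ∪ (P ∪ (Q ∖ P))) = {2, 3}
|(R ∪ P)' ∖ (P ∪ (P ∪ (Q ∖ P)))| = 2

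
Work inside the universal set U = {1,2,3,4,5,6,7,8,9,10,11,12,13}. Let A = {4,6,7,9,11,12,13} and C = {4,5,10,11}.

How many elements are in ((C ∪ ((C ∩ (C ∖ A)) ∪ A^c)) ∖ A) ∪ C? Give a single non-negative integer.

8

C ∖ A = {5,10}
C ∩ (C ∖ A) = {5,10}
A^c = {1,2,3,5,8,10}
(C ∩ (C ∖ A)) ∪ A^c = {1,2,3,5,8,10}
C ∪ ((C ∩ (C ∖ A)) ∪ A^c) = {1,2,3,4,5,8,10,11}
(C ∪ ((C ∩ (C ∖ A)) ∪ A^c)) ∖ A = {1,2,3,5,8,10}
((C ∪ ((C ∩ (C ∖ A)) ∪ A^c)) ∖ A) ∪ C = {1,2,3,4,5,8,10,11}
|((C ∪ ((C ∩ (C ∖ A)) ∪ A^c)) ∖ A) ∪ C| = 8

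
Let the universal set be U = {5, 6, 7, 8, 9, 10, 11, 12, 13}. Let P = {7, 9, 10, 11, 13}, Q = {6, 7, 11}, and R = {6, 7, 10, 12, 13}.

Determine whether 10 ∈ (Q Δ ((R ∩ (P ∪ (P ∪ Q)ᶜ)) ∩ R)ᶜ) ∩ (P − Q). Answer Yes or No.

No

10 ∈ P and 10 ∉ Q, so 10 ∈ P ∪ Q
10 ∉ (P ∪ Q)ᶜ since 10 ∈ (P ∪ Q)
10 ∈ P and 10 ∉ (P ∪ Q)ᶜ, so 10 ∈ P ∪ (P ∪ Q)ᶜ
10 ∈ R and 10 ∈ (P ∪ (P ∪ Q)ᶜ), so 10 ∈ R ∩ (P ∪ (P ∪ Q)ᶜ)
10 ∈ (R ∩ (P ∪ (P ∪ Q)ᶜ)) and 10 ∈ R, so 10 ∈ (R ∩ (P ∪ (P ∪ Q)ᶜ)) ∩ R
10 ∉ ((R ∩ (P ∪ (P ∪ Q)ᶜ)) ∩ R)ᶜ since 10 ∈ ((R ∩ (P ∪ (P ∪ Q)ᶜ)) ∩ R)
10 ∉ Q and 10 ∉ ((R ∩ (P ∪ (P ∪ Q)ᶜ)) ∩ R)ᶜ, so 10 ∉ Q Δ ((R ∩ (P ∪ (P ∪ Q)ᶜ)) ∩ R)ᶜ
10 ∈ P and 10 ∉ Q, so 10 ∈ P − Q
10 ∉ (Q Δ ((R ∩ (P ∪ (P ∪ Q)ᶜ)) ∩ R)ᶜ) and 10 ∈ (P − Q), so 10 ∉ (Q Δ ((R ∩ (P ∪ (P ∪ Q)ᶜ)) ∩ R)ᶜ) ∩ (P − Q)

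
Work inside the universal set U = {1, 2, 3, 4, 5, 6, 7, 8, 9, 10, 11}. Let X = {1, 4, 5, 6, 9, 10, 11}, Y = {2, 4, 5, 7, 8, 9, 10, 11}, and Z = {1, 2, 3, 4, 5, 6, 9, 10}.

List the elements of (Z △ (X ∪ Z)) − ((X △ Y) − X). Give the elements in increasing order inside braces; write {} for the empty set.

X ∪ Z = {1, 2, 3, 4, 5, 6, 9, 10, 11}
Z △ (X ∪ Z) = {11}
X △ Y = {1, 2, 6, 7, 8}
(X △ Y) − X = {2, 7, 8}
(Z △ (X ∪ Z)) − ((X △ Y) − X) = {11}

{11}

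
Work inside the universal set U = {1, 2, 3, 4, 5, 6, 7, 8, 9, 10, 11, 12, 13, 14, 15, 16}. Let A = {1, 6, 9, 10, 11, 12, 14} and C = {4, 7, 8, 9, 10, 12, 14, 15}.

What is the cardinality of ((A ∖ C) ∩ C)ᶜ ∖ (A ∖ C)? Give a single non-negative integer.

13

A ∖ C = {1, 6, 11}
(A ∖ C) ∩ C = {}
((A ∖ C) ∩ C)ᶜ = {1, 2, 3, 4, 5, 6, 7, 8, 9, 10, 11, 12, 13, 14, 15, 16}
((A ∖ C) ∩ C)ᶜ ∖ (A ∖ C) = {2, 3, 4, 5, 7, 8, 9, 10, 12, 13, 14, 15, 16}
|((A ∖ C) ∩ C)ᶜ ∖ (A ∖ C)| = 13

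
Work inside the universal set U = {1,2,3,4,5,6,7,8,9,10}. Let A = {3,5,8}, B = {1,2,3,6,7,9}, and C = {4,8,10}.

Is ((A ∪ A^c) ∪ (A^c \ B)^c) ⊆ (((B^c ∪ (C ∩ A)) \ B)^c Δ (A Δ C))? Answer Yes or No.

A^c = {1,2,4,6,7,9,10}
A ∪ A^c = {1,2,3,4,5,6,7,8,9,10}
A^c \ B = {4,10}
(A^c \ B)^c = {1,2,3,5,6,7,8,9}
(A ∪ A^c) ∪ (A^c \ B)^c = {1,2,3,4,5,6,7,8,9,10}
B^c = {4,5,8,10}
C ∩ A = {8}
B^c ∪ (C ∩ A) = {4,5,8,10}
(B^c ∪ (C ∩ A)) \ B = {4,5,8,10}
((B^c ∪ (C ∩ A)) \ B)^c = {1,2,3,6,7,9}
A Δ C = {3,4,5,10}
((B^c ∪ (C ∩ A)) \ B)^c Δ (A Δ C) = {1,2,4,5,6,7,9,10}
3 ∈ (A ∪ A^c) ∪ (A^c \ B)^c but 3 ∉ ((B^c ∪ (C ∩ A)) \ B)^c Δ (A Δ C), so the inclusion fails.

No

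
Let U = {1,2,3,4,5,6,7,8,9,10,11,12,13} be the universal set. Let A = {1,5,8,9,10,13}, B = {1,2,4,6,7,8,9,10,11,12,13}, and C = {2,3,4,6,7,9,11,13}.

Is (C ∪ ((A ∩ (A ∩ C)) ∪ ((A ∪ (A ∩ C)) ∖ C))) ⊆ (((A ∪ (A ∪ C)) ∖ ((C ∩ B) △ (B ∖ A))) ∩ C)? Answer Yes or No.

A ∩ C = {9,13}
A ∩ (A ∩ C) = {9,13}
A ∪ (A ∩ C) = {1,5,8,9,10,13}
(A ∪ (A ∩ C)) ∖ C = {1,5,8,10}
(A ∩ (A ∩ C)) ∪ ((A ∪ (A ∩ C)) ∖ C) = {1,5,8,9,10,13}
C ∪ ((A ∩ (A ∩ C)) ∪ ((A ∪ (A ∩ C)) ∖ C)) = {1,2,3,4,5,6,7,8,9,10,11,13}
A ∪ C = {1,2,3,4,5,6,7,8,9,10,11,13}
A ∪ (A ∪ C) = {1,2,3,4,5,6,7,8,9,10,11,13}
C ∩ B = {2,4,6,7,9,11,13}
B ∖ A = {2,4,6,7,11,12}
(C ∩ B) △ (B ∖ A) = {9,12,13}
(A ∪ (A ∪ C)) ∖ ((C ∩ B) △ (B ∖ A)) = {1,2,3,4,5,6,7,8,10,11}
((A ∪ (A ∪ C)) ∖ ((C ∩ B) △ (B ∖ A))) ∩ C = {2,3,4,6,7,11}
1 ∈ C ∪ ((A ∩ (A ∩ C)) ∪ ((A ∪ (A ∩ C)) ∖ C)) but 1 ∉ ((A ∪ (A ∪ C)) ∖ ((C ∩ B) △ (B ∖ A))) ∩ C, so the inclusion fails.

No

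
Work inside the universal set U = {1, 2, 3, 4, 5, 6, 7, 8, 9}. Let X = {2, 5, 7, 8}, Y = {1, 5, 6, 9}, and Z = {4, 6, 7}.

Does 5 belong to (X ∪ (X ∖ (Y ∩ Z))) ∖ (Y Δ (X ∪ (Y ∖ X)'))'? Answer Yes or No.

No

5 ∈ Y and 5 ∉ Z, so 5 ∉ Y ∩ Z
5 ∈ X and 5 ∉ (Y ∩ Z), so 5 ∈ X ∖ (Y ∩ Z)
5 ∈ X and 5 ∈ (X ∖ (Y ∩ Z)), so 5 ∈ X ∪ (X ∖ (Y ∩ Z))
5 ∈ Y and 5 ∈ X, so 5 ∉ Y ∖ X
5 ∈ (Y ∖ X)' since 5 ∉ (Y ∖ X)
5 ∈ X and 5 ∈ (Y ∖ X)', so 5 ∈ X ∪ (Y ∖ X)'
5 ∈ Y and 5 ∈ (X ∪ (Y ∖ X)'), so 5 ∉ Y Δ (X ∪ (Y ∖ X)')
5 ∈ (Y Δ (X ∪ (Y ∖ X)'))' since 5 ∉ (Y Δ (X ∪ (Y ∖ X)'))
5 ∈ (X ∪ (X ∖ (Y ∩ Z))) and 5 ∈ (Y Δ (X ∪ (Y ∖ X)'))', so 5 ∉ (X ∪ (X ∖ (Y ∩ Z))) ∖ (Y Δ (X ∪ (Y ∖ X)'))'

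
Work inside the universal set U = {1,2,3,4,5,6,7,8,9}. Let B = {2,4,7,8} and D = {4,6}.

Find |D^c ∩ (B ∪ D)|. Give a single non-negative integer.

3

D^c = {1,2,3,5,7,8,9}
B ∪ D = {2,4,6,7,8}
D^c ∩ (B ∪ D) = {2,7,8}
|D^c ∩ (B ∪ D)| = 3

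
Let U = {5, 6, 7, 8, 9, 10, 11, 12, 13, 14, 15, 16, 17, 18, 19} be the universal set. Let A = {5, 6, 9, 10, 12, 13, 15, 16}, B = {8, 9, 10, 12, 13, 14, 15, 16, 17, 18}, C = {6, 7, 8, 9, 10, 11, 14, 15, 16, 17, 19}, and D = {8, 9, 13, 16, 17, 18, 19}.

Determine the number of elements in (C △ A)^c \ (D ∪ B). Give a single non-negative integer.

1

C △ A = {5, 7, 8, 11, 12, 13, 14, 17, 19}
(C △ A)^c = {6, 9, 10, 15, 16, 18}
D ∪ B = {8, 9, 10, 12, 13, 14, 15, 16, 17, 18, 19}
(C △ A)^c \ (D ∪ B) = {6}
|(C △ A)^c \ (D ∪ B)| = 1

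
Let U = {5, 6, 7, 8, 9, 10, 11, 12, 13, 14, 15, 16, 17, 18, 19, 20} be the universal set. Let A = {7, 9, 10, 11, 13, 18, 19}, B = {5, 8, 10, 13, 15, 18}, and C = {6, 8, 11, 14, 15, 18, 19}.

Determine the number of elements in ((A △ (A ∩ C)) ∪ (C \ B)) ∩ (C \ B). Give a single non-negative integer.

A ∩ C = {11, 18, 19}
A △ (A ∩ C) = {7, 9, 10, 13}
C \ B = {6, 11, 14, 19}
(A △ (A ∩ C)) ∪ (C \ B) = {6, 7, 9, 10, 11, 13, 14, 19}
((A △ (A ∩ C)) ∪ (C \ B)) ∩ (C \ B) = {6, 11, 14, 19}
|((A △ (A ∩ C)) ∪ (C \ B)) ∩ (C \ B)| = 4

4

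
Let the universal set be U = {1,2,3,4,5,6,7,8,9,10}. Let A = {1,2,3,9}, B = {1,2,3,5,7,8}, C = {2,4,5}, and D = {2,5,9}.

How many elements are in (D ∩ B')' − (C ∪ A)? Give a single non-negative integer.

B' = {4,6,9,10}
D ∩ B' = {9}
(D ∩ B')' = {1,2,3,4,5,6,7,8,10}
C ∪ A = {1,2,3,4,5,9}
(D ∩ B')' − (C ∪ A) = {6,7,8,10}
|(D ∩ B')' − (C ∪ A)| = 4

4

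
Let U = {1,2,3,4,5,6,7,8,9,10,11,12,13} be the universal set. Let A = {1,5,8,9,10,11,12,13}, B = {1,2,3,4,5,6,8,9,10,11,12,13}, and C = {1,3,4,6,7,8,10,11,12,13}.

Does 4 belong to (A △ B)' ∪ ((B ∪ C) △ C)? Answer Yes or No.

No

4 ∉ A and 4 ∈ B, so 4 ∈ A △ B
4 ∉ (A △ B)' since 4 ∈ (A △ B)
4 ∈ B and 4 ∈ C, so 4 ∈ B ∪ C
4 ∈ (B ∪ C) and 4 ∈ C, so 4 ∉ (B ∪ C) △ C
4 ∉ (A △ B)' and 4 ∉ ((B ∪ C) △ C), so 4 ∉ (A △ B)' ∪ ((B ∪ C) △ C)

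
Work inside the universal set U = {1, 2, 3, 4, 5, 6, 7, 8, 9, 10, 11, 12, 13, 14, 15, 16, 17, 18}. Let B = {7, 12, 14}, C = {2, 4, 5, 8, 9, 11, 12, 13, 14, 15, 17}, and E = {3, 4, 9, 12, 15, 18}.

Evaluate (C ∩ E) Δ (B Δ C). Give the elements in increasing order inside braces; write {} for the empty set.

{2, 5, 7, 8, 11, 12, 13, 17}

C ∩ E = {4, 9, 12, 15}
B Δ C = {2, 4, 5, 7, 8, 9, 11, 13, 15, 17}
(C ∩ E) Δ (B Δ C) = {2, 5, 7, 8, 11, 12, 13, 17}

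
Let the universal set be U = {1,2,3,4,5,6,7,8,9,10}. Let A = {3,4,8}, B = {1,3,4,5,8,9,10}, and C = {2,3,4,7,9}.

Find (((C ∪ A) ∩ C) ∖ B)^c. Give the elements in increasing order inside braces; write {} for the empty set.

{1,3,4,5,6,8,9,10}

C ∪ A = {2,3,4,7,8,9}
(C ∪ A) ∩ C = {2,3,4,7,9}
((C ∪ A) ∩ C) ∖ B = {2,7}
(((C ∪ A) ∩ C) ∖ B)^c = {1,3,4,5,6,8,9,10}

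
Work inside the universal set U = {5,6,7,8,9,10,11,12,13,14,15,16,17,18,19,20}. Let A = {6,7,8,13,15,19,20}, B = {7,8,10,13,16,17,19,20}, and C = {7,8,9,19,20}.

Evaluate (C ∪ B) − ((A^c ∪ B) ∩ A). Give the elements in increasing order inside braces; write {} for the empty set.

{9,10,16,17}

C ∪ B = {7,8,9,10,13,16,17,19,20}
A^c = {5,9,10,11,12,14,16,17,18}
A^c ∪ B = {5,7,8,9,10,11,12,13,14,16,17,18,19,20}
(A^c ∪ B) ∩ A = {7,8,13,19,20}
(C ∪ B) − ((A^c ∪ B) ∩ A) = {9,10,16,17}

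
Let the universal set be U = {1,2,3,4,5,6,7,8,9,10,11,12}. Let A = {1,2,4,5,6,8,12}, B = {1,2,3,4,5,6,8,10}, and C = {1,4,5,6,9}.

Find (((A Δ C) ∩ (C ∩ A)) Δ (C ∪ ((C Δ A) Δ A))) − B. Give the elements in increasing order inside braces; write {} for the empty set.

A Δ C = {2,8,9,12}
C ∩ A = {1,4,5,6}
(A Δ C) ∩ (C ∩ A) = {}
C Δ A = {2,8,9,12}
(C Δ A) Δ A = {1,4,5,6,9}
C ∪ ((C Δ A) Δ A) = {1,4,5,6,9}
((A Δ C) ∩ (C ∩ A)) Δ (C ∪ ((C Δ A) Δ A)) = {1,4,5,6,9}
(((A Δ C) ∩ (C ∩ A)) Δ (C ∪ ((C Δ A) Δ A))) − B = {9}

{9}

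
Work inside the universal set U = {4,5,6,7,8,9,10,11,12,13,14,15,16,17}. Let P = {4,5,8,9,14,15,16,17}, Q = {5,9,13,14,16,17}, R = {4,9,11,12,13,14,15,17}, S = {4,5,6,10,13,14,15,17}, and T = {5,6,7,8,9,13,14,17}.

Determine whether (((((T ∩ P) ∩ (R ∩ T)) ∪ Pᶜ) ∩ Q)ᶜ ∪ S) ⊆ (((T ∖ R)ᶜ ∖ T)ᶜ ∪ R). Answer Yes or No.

No

T ∩ P = {5,8,9,14,17}
R ∩ T = {9,13,14,17}
(T ∩ P) ∩ (R ∩ T) = {9,14,17}
Pᶜ = {6,7,10,11,12,13}
((T ∩ P) ∩ (R ∩ T)) ∪ Pᶜ = {6,7,9,10,11,12,13,14,17}
(((T ∩ P) ∩ (R ∩ T)) ∪ Pᶜ) ∩ Q = {9,13,14,17}
((((T ∩ P) ∩ (R ∩ T)) ∪ Pᶜ) ∩ Q)ᶜ = {4,5,6,7,8,10,11,12,15,16}
((((T ∩ P) ∩ (R ∩ T)) ∪ Pᶜ) ∩ Q)ᶜ ∪ S = {4,5,6,7,8,10,11,12,13,14,15,16,17}
T ∖ R = {5,6,7,8}
(T ∖ R)ᶜ = {4,9,10,11,12,13,14,15,16,17}
(T ∖ R)ᶜ ∖ T = {4,10,11,12,15,16}
((T ∖ R)ᶜ ∖ T)ᶜ = {5,6,7,8,9,13,14,17}
((T ∖ R)ᶜ ∖ T)ᶜ ∪ R = {4,5,6,7,8,9,11,12,13,14,15,17}
10 ∈ ((((T ∩ P) ∩ (R ∩ T)) ∪ Pᶜ) ∩ Q)ᶜ ∪ S but 10 ∉ ((T ∖ R)ᶜ ∖ T)ᶜ ∪ R, so the inclusion fails.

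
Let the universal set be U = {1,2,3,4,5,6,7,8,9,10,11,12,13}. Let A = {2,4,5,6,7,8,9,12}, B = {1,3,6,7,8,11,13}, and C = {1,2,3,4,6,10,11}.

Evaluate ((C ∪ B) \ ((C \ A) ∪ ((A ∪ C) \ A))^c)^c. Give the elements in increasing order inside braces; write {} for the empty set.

C ∪ B = {1,2,3,4,6,7,8,10,11,13}
C \ A = {1,3,10,11}
A ∪ C = {1,2,3,4,5,6,7,8,9,10,11,12}
(A ∪ C) \ A = {1,3,10,11}
(C \ A) ∪ ((A ∪ C) \ A) = {1,3,10,11}
((C \ A) ∪ ((A ∪ C) \ A))^c = {2,4,5,6,7,8,9,12,13}
(C ∪ B) \ ((C \ A) ∪ ((A ∪ C) \ A))^c = {1,3,10,11}
((C ∪ B) \ ((C \ A) ∪ ((A ∪ C) \ A))^c)^c = {2,4,5,6,7,8,9,12,13}

{2,4,5,6,7,8,9,12,13}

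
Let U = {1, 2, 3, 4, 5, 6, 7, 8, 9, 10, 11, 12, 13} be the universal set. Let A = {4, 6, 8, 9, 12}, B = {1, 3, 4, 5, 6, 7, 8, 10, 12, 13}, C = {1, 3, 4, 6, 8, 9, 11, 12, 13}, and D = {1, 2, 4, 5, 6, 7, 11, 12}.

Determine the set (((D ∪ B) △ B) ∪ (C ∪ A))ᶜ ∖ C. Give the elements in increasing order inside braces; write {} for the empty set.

{5, 7, 10}

D ∪ B = {1, 2, 3, 4, 5, 6, 7, 8, 10, 11, 12, 13}
(D ∪ B) △ B = {2, 11}
C ∪ A = {1, 3, 4, 6, 8, 9, 11, 12, 13}
((D ∪ B) △ B) ∪ (C ∪ A) = {1, 2, 3, 4, 6, 8, 9, 11, 12, 13}
(((D ∪ B) △ B) ∪ (C ∪ A))ᶜ = {5, 7, 10}
(((D ∪ B) △ B) ∪ (C ∪ A))ᶜ ∖ C = {5, 7, 10}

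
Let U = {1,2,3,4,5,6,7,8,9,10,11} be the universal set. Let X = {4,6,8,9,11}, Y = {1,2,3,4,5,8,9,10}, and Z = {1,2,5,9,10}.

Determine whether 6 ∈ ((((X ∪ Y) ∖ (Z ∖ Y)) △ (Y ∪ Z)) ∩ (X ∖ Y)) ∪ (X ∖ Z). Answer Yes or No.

6 ∈ X and 6 ∉ Y, so 6 ∈ X ∪ Y
6 ∉ Z and 6 ∉ Y, so 6 ∉ Z ∖ Y
6 ∈ (X ∪ Y) and 6 ∉ (Z ∖ Y), so 6 ∈ (X ∪ Y) ∖ (Z ∖ Y)
6 ∉ Y and 6 ∉ Z, so 6 ∉ Y ∪ Z
6 ∈ ((X ∪ Y) ∖ (Z ∖ Y)) and 6 ∉ (Y ∪ Z), so 6 ∈ ((X ∪ Y) ∖ (Z ∖ Y)) △ (Y ∪ Z)
6 ∈ X and 6 ∉ Y, so 6 ∈ X ∖ Y
6 ∈ (((X ∪ Y) ∖ (Z ∖ Y)) △ (Y ∪ Z)) and 6 ∈ (X ∖ Y), so 6 ∈ (((X ∪ Y) ∖ (Z ∖ Y)) △ (Y ∪ Z)) ∩ (X ∖ Y)
6 ∈ X and 6 ∉ Z, so 6 ∈ X ∖ Z
6 ∈ ((((X ∪ Y) ∖ (Z ∖ Y)) △ (Y ∪ Z)) ∩ (X ∖ Y)) and 6 ∈ (X ∖ Z), so 6 ∈ ((((X ∪ Y) ∖ (Z ∖ Y)) △ (Y ∪ Z)) ∩ (X ∖ Y)) ∪ (X ∖ Z)

Yes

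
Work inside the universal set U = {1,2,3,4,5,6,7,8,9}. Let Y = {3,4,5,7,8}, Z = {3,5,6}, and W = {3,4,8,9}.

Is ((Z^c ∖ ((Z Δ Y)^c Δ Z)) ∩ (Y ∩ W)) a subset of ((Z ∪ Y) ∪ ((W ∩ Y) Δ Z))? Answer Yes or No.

Z^c = {1,2,4,7,8,9}
Z Δ Y = {4,6,7,8}
(Z Δ Y)^c = {1,2,3,5,9}
(Z Δ Y)^c Δ Z = {1,2,6,9}
Z^c ∖ ((Z Δ Y)^c Δ Z) = {4,7,8}
Y ∩ W = {3,4,8}
(Z^c ∖ ((Z Δ Y)^c Δ Z)) ∩ (Y ∩ W) = {4,8}
Z ∪ Y = {3,4,5,6,7,8}
W ∩ Y = {3,4,8}
(W ∩ Y) Δ Z = {4,5,6,8}
(Z ∪ Y) ∪ ((W ∩ Y) Δ Z) = {3,4,5,6,7,8}
Every element of {4,8} is in {3,4,5,6,7,8}, so (Z^c ∖ ((Z Δ Y)^c Δ Z)) ∩ (Y ∩ W) ⊆ (Z ∪ Y) ∪ ((W ∩ Y) Δ Z).

Yes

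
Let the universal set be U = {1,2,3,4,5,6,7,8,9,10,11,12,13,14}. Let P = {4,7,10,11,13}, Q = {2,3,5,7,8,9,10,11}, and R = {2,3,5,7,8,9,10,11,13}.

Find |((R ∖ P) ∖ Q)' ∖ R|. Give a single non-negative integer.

R ∖ P = {2,3,5,8,9}
(R ∖ P) ∖ Q = {}
((R ∖ P) ∖ Q)' = {1,2,3,4,5,6,7,8,9,10,11,12,13,14}
((R ∖ P) ∖ Q)' ∖ R = {1,4,6,12,14}
|((R ∖ P) ∖ Q)' ∖ R| = 5

5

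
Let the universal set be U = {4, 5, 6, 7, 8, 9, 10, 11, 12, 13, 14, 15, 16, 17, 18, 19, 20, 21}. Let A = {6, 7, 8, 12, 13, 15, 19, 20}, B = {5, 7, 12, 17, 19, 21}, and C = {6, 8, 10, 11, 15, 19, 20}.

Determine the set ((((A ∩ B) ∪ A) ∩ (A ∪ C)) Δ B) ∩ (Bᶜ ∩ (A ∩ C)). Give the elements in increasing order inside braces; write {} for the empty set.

A ∩ B = {7, 12, 19}
(A ∩ B) ∪ A = {6, 7, 8, 12, 13, 15, 19, 20}
A ∪ C = {6, 7, 8, 10, 11, 12, 13, 15, 19, 20}
((A ∩ B) ∪ A) ∩ (A ∪ C) = {6, 7, 8, 12, 13, 15, 19, 20}
(((A ∩ B) ∪ A) ∩ (A ∪ C)) Δ B = {5, 6, 8, 13, 15, 17, 20, 21}
Bᶜ = {4, 6, 8, 9, 10, 11, 13, 14, 15, 16, 18, 20}
A ∩ C = {6, 8, 15, 19, 20}
Bᶜ ∩ (A ∩ C) = {6, 8, 15, 20}
((((A ∩ B) ∪ A) ∩ (A ∪ C)) Δ B) ∩ (Bᶜ ∩ (A ∩ C)) = {6, 8, 15, 20}

{6, 8, 15, 20}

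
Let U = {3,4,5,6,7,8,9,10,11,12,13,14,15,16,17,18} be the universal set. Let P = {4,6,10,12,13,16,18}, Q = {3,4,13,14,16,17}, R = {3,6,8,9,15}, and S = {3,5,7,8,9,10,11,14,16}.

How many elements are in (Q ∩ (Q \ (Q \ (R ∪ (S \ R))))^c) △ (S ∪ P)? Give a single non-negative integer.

S \ R = {5,7,10,11,14,16}
R ∪ (S \ R) = {3,5,6,7,8,9,10,11,14,15,16}
Q \ (R ∪ (S \ R)) = {4,13,17}
Q \ (Q \ (R ∪ (S \ R))) = {3,14,16}
(Q \ (Q \ (R ∪ (S \ R))))^c = {4,5,6,7,8,9,10,11,12,13,15,17,18}
Q ∩ (Q \ (Q \ (R ∪ (S \ R))))^c = {4,13,17}
S ∪ P = {3,4,5,6,7,8,9,10,11,12,13,14,16,18}
(Q ∩ (Q \ (Q \ (R ∪ (S \ R))))^c) △ (S ∪ P) = {3,5,6,7,8,9,10,11,12,14,16,17,18}
|(Q ∩ (Q \ (Q \ (R ∪ (S \ R))))^c) △ (S ∪ P)| = 13

13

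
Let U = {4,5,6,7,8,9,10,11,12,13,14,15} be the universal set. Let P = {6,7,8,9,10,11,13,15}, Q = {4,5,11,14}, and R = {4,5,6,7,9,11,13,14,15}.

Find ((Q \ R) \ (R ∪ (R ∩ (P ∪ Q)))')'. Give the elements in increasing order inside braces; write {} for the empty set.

{4,5,6,7,8,9,10,11,12,13,14,15}

Q \ R = {}
P ∪ Q = {4,5,6,7,8,9,10,11,13,14,15}
R ∩ (P ∪ Q) = {4,5,6,7,9,11,13,14,15}
R ∪ (R ∩ (P ∪ Q)) = {4,5,6,7,9,11,13,14,15}
(R ∪ (R ∩ (P ∪ Q)))' = {8,10,12}
(Q \ R) \ (R ∪ (R ∩ (P ∪ Q)))' = {}
((Q \ R) \ (R ∪ (R ∩ (P ∪ Q)))')' = {4,5,6,7,8,9,10,11,12,13,14,15}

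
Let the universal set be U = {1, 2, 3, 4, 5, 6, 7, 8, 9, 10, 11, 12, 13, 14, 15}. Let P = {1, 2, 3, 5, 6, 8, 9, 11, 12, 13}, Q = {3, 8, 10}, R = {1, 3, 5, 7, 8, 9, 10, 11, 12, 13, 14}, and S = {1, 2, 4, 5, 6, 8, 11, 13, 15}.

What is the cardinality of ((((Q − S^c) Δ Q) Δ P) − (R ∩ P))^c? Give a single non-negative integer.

12

S^c = {3, 7, 9, 10, 12, 14}
Q − S^c = {8}
(Q − S^c) Δ Q = {3, 10}
((Q − S^c) Δ Q) Δ P = {1, 2, 5, 6, 8, 9, 10, 11, 12, 13}
R ∩ P = {1, 3, 5, 8, 9, 11, 12, 13}
(((Q − S^c) Δ Q) Δ P) − (R ∩ P) = {2, 6, 10}
((((Q − S^c) Δ Q) Δ P) − (R ∩ P))^c = {1, 3, 4, 5, 7, 8, 9, 11, 12, 13, 14, 15}
|((((Q − S^c) Δ Q) Δ P) − (R ∩ P))^c| = 12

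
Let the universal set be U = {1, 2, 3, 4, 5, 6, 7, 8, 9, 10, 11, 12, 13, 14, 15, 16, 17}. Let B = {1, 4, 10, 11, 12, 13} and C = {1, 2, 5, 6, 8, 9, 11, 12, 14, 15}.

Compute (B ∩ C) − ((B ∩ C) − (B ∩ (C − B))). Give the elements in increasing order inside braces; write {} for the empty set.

{}

B ∩ C = {1, 11, 12}
C − B = {2, 5, 6, 8, 9, 14, 15}
B ∩ (C − B) = {}
(B ∩ C) − (B ∩ (C − B)) = {1, 11, 12}
(B ∩ C) − ((B ∩ C) − (B ∩ (C − B))) = {}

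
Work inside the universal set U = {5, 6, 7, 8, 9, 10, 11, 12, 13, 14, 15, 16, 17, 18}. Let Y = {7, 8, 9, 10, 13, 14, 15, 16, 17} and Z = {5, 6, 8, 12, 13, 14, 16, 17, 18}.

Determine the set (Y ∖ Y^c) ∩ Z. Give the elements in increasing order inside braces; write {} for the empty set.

{8, 13, 14, 16, 17}

Y^c = {5, 6, 11, 12, 18}
Y ∖ Y^c = {7, 8, 9, 10, 13, 14, 15, 16, 17}
(Y ∖ Y^c) ∩ Z = {8, 13, 14, 16, 17}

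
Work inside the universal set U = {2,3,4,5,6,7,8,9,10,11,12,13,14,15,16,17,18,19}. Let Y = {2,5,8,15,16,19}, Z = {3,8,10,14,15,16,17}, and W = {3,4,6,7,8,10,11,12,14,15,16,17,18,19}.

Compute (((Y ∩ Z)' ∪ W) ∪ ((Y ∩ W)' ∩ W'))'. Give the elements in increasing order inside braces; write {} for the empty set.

{}

Y ∩ Z = {8,15,16}
(Y ∩ Z)' = {2,3,4,5,6,7,9,10,11,12,13,14,17,18,19}
(Y ∩ Z)' ∪ W = {2,3,4,5,6,7,8,9,10,11,12,13,14,15,16,17,18,19}
Y ∩ W = {8,15,16,19}
(Y ∩ W)' = {2,3,4,5,6,7,9,10,11,12,13,14,17,18}
W' = {2,5,9,13}
(Y ∩ W)' ∩ W' = {2,5,9,13}
((Y ∩ Z)' ∪ W) ∪ ((Y ∩ W)' ∩ W') = {2,3,4,5,6,7,8,9,10,11,12,13,14,15,16,17,18,19}
(((Y ∩ Z)' ∪ W) ∪ ((Y ∩ W)' ∩ W'))' = {}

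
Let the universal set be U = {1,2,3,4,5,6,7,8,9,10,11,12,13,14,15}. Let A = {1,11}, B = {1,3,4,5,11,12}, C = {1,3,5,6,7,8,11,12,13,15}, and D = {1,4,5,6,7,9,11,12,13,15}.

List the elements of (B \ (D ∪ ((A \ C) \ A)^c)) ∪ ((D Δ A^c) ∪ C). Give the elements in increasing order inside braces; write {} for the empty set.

{1,2,3,5,6,7,8,10,11,12,13,14,15}

A \ C = {}
(A \ C) \ A = {}
((A \ C) \ A)^c = {1,2,3,4,5,6,7,8,9,10,11,12,13,14,15}
D ∪ ((A \ C) \ A)^c = {1,2,3,4,5,6,7,8,9,10,11,12,13,14,15}
B \ (D ∪ ((A \ C) \ A)^c) = {}
A^c = {2,3,4,5,6,7,8,9,10,12,13,14,15}
D Δ A^c = {1,2,3,8,10,11,14}
(D Δ A^c) ∪ C = {1,2,3,5,6,7,8,10,11,12,13,14,15}
(B \ (D ∪ ((A \ C) \ A)^c)) ∪ ((D Δ A^c) ∪ C) = {1,2,3,5,6,7,8,10,11,12,13,14,15}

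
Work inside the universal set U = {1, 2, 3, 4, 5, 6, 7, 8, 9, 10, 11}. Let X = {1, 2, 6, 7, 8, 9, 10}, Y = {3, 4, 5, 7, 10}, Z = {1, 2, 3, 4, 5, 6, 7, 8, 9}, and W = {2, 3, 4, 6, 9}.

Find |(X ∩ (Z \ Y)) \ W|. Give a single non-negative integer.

2

Z \ Y = {1, 2, 6, 8, 9}
X ∩ (Z \ Y) = {1, 2, 6, 8, 9}
(X ∩ (Z \ Y)) \ W = {1, 8}
|(X ∩ (Z \ Y)) \ W| = 2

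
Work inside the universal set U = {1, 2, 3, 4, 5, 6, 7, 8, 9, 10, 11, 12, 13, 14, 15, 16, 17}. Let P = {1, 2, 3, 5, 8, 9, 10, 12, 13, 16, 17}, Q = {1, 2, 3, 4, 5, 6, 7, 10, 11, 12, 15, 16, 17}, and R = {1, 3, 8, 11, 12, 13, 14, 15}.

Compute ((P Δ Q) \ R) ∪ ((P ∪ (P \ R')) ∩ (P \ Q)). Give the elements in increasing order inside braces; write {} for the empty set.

P Δ Q = {4, 6, 7, 8, 9, 11, 13, 15}
(P Δ Q) \ R = {4, 6, 7, 9}
R' = {2, 4, 5, 6, 7, 9, 10, 16, 17}
P \ R' = {1, 3, 8, 12, 13}
P ∪ (P \ R') = {1, 2, 3, 5, 8, 9, 10, 12, 13, 16, 17}
P \ Q = {8, 9, 13}
(P ∪ (P \ R')) ∩ (P \ Q) = {8, 9, 13}
((P Δ Q) \ R) ∪ ((P ∪ (P \ R')) ∩ (P \ Q)) = {4, 6, 7, 8, 9, 13}

{4, 6, 7, 8, 9, 13}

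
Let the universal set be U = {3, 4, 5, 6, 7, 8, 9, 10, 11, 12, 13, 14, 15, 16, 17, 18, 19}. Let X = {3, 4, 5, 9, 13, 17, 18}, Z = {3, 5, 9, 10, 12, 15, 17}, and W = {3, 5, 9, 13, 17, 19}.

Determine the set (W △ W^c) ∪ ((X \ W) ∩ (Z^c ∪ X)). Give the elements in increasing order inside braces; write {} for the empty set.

W^c = {4, 6, 7, 8, 10, 11, 12, 14, 15, 16, 18}
W △ W^c = {3, 4, 5, 6, 7, 8, 9, 10, 11, 12, 13, 14, 15, 16, 17, 18, 19}
X \ W = {4, 18}
Z^c = {4, 6, 7, 8, 11, 13, 14, 16, 18, 19}
Z^c ∪ X = {3, 4, 5, 6, 7, 8, 9, 11, 13, 14, 16, 17, 18, 19}
(X \ W) ∩ (Z^c ∪ X) = {4, 18}
(W △ W^c) ∪ ((X \ W) ∩ (Z^c ∪ X)) = {3, 4, 5, 6, 7, 8, 9, 10, 11, 12, 13, 14, 15, 16, 17, 18, 19}

{3, 4, 5, 6, 7, 8, 9, 10, 11, 12, 13, 14, 15, 16, 17, 18, 19}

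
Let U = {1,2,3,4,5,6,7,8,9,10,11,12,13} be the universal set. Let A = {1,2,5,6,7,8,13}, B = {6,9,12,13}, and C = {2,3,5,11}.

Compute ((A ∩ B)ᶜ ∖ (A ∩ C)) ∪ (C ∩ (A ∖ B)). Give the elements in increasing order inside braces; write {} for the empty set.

{1,2,3,4,5,7,8,9,10,11,12}

A ∩ B = {6,13}
(A ∩ B)ᶜ = {1,2,3,4,5,7,8,9,10,11,12}
A ∩ C = {2,5}
(A ∩ B)ᶜ ∖ (A ∩ C) = {1,3,4,7,8,9,10,11,12}
A ∖ B = {1,2,5,7,8}
C ∩ (A ∖ B) = {2,5}
((A ∩ B)ᶜ ∖ (A ∩ C)) ∪ (C ∩ (A ∖ B)) = {1,2,3,4,5,7,8,9,10,11,12}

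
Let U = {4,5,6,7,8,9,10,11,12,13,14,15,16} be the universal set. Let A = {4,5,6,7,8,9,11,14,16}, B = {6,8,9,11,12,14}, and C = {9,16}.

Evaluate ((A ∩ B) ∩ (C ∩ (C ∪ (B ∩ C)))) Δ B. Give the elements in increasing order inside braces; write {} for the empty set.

{6,8,11,12,14}

A ∩ B = {6,8,9,11,14}
B ∩ C = {9}
C ∪ (B ∩ C) = {9,16}
C ∩ (C ∪ (B ∩ C)) = {9,16}
(A ∩ B) ∩ (C ∩ (C ∪ (B ∩ C))) = {9}
((A ∩ B) ∩ (C ∩ (C ∪ (B ∩ C)))) Δ B = {6,8,11,12,14}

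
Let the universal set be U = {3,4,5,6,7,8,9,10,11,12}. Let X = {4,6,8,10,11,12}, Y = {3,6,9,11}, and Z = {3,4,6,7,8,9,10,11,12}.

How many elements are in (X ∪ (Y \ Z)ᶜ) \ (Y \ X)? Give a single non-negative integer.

Y \ Z = {}
(Y \ Z)ᶜ = {3,4,5,6,7,8,9,10,11,12}
X ∪ (Y \ Z)ᶜ = {3,4,5,6,7,8,9,10,11,12}
Y \ X = {3,9}
(X ∪ (Y \ Z)ᶜ) \ (Y \ X) = {4,5,6,7,8,10,11,12}
|(X ∪ (Y \ Z)ᶜ) \ (Y \ X)| = 8

8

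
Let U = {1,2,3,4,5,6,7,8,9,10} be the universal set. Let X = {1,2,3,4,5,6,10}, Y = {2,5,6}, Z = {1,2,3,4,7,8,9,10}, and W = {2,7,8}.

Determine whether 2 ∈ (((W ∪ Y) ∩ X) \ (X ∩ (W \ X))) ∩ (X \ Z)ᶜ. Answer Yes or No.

2 ∈ W and 2 ∈ Y, so 2 ∈ W ∪ Y
2 ∈ (W ∪ Y) and 2 ∈ X, so 2 ∈ (W ∪ Y) ∩ X
2 ∈ W and 2 ∈ X, so 2 ∉ W \ X
2 ∈ X and 2 ∉ (W \ X), so 2 ∉ X ∩ (W \ X)
2 ∈ ((W ∪ Y) ∩ X) and 2 ∉ (X ∩ (W \ X)), so 2 ∈ ((W ∪ Y) ∩ X) \ (X ∩ (W \ X))
2 ∈ X and 2 ∈ Z, so 2 ∉ X \ Z
2 ∈ (X \ Z)ᶜ since 2 ∉ (X \ Z)
2 ∈ (((W ∪ Y) ∩ X) \ (X ∩ (W \ X))) and 2 ∈ (X \ Z)ᶜ, so 2 ∈ (((W ∪ Y) ∩ X) \ (X ∩ (W \ X))) ∩ (X \ Z)ᶜ

Yes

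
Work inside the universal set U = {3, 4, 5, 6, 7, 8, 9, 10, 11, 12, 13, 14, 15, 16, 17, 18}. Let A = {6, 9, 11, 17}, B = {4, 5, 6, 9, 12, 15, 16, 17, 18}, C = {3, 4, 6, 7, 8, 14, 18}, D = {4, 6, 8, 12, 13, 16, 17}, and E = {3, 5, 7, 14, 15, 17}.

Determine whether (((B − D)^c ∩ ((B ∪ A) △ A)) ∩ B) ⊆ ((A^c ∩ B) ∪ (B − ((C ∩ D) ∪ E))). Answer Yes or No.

B − D = {5, 9, 15, 18}
(B − D)^c = {3, 4, 6, 7, 8, 10, 11, 12, 13, 14, 16, 17}
B ∪ A = {4, 5, 6, 9, 11, 12, 15, 16, 17, 18}
(B ∪ A) △ A = {4, 5, 12, 15, 16, 18}
(B − D)^c ∩ ((B ∪ A) △ A) = {4, 12, 16}
((B − D)^c ∩ ((B ∪ A) △ A)) ∩ B = {4, 12, 16}
A^c = {3, 4, 5, 7, 8, 10, 12, 13, 14, 15, 16, 18}
A^c ∩ B = {4, 5, 12, 15, 16, 18}
C ∩ D = {4, 6, 8}
(C ∩ D) ∪ E = {3, 4, 5, 6, 7, 8, 14, 15, 17}
B − ((C ∩ D) ∪ E) = {9, 12, 16, 18}
(A^c ∩ B) ∪ (B − ((C ∩ D) ∪ E)) = {4, 5, 9, 12, 15, 16, 18}
Every element of {4, 12, 16} is in {4, 5, 9, 12, 15, 16, 18}, so ((B − D)^c ∩ ((B ∪ A) △ A)) ∩ B ⊆ (A^c ∩ B) ∪ (B − ((C ∩ D) ∪ E)).

Yes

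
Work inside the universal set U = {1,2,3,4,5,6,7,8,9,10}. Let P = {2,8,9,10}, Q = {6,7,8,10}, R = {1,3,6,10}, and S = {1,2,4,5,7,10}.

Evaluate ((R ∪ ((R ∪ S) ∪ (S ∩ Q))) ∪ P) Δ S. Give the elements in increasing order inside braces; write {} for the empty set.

{3,6,8,9}

R ∪ S = {1,2,3,4,5,6,7,10}
S ∩ Q = {7,10}
(R ∪ S) ∪ (S ∩ Q) = {1,2,3,4,5,6,7,10}
R ∪ ((R ∪ S) ∪ (S ∩ Q)) = {1,2,3,4,5,6,7,10}
(R ∪ ((R ∪ S) ∪ (S ∩ Q))) ∪ P = {1,2,3,4,5,6,7,8,9,10}
((R ∪ ((R ∪ S) ∪ (S ∩ Q))) ∪ P) Δ S = {3,6,8,9}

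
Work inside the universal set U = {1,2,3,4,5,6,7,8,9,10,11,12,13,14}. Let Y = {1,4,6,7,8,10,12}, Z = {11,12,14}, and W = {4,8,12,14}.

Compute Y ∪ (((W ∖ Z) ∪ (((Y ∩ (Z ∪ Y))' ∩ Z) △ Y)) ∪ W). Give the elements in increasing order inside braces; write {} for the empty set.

{1,4,6,7,8,10,11,12,14}

W ∖ Z = {4,8}
Z ∪ Y = {1,4,6,7,8,10,11,12,14}
Y ∩ (Z ∪ Y) = {1,4,6,7,8,10,12}
(Y ∩ (Z ∪ Y))' = {2,3,5,9,11,13,14}
(Y ∩ (Z ∪ Y))' ∩ Z = {11,14}
((Y ∩ (Z ∪ Y))' ∩ Z) △ Y = {1,4,6,7,8,10,11,12,14}
(W ∖ Z) ∪ (((Y ∩ (Z ∪ Y))' ∩ Z) △ Y) = {1,4,6,7,8,10,11,12,14}
((W ∖ Z) ∪ (((Y ∩ (Z ∪ Y))' ∩ Z) △ Y)) ∪ W = {1,4,6,7,8,10,11,12,14}
Y ∪ (((W ∖ Z) ∪ (((Y ∩ (Z ∪ Y))' ∩ Z) △ Y)) ∪ W) = {1,4,6,7,8,10,11,12,14}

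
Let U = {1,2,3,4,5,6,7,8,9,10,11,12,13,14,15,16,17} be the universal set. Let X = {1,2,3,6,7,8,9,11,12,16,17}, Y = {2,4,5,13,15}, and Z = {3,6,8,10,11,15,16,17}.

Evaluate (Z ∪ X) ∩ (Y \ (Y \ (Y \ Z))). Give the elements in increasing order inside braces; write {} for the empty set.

{2}

Z ∪ X = {1,2,3,6,7,8,9,10,11,12,15,16,17}
Y \ Z = {2,4,5,13}
Y \ (Y \ Z) = {15}
Y \ (Y \ (Y \ Z)) = {2,4,5,13}
(Z ∪ X) ∩ (Y \ (Y \ (Y \ Z))) = {2}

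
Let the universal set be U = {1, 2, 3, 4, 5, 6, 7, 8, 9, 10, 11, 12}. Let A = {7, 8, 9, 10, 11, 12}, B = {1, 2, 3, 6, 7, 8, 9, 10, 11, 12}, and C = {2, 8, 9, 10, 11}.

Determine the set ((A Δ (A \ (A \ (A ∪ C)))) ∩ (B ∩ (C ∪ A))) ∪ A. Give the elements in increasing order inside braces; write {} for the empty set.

A ∪ C = {2, 7, 8, 9, 10, 11, 12}
A \ (A ∪ C) = {}
A \ (A \ (A ∪ C)) = {7, 8, 9, 10, 11, 12}
A Δ (A \ (A \ (A ∪ C))) = {}
C ∪ A = {2, 7, 8, 9, 10, 11, 12}
B ∩ (C ∪ A) = {2, 7, 8, 9, 10, 11, 12}
(A Δ (A \ (A \ (A ∪ C)))) ∩ (B ∩ (C ∪ A)) = {}
((A Δ (A \ (A \ (A ∪ C)))) ∩ (B ∩ (C ∪ A))) ∪ A = {7, 8, 9, 10, 11, 12}

{7, 8, 9, 10, 11, 12}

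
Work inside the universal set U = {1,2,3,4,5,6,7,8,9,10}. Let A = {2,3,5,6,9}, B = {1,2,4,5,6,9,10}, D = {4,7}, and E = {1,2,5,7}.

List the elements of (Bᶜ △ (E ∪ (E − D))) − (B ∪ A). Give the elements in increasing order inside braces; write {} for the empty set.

Bᶜ = {3,7,8}
E − D = {1,2,5}
E ∪ (E − D) = {1,2,5,7}
Bᶜ △ (E ∪ (E − D)) = {1,2,3,5,8}
B ∪ A = {1,2,3,4,5,6,9,10}
(Bᶜ △ (E ∪ (E − D))) − (B ∪ A) = {8}

{8}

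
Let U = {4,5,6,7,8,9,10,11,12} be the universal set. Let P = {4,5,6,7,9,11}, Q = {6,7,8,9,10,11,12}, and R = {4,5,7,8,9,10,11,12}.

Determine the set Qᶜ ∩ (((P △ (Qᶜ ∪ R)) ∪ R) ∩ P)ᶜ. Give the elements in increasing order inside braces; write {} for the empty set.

Qᶜ = {4,5}
Qᶜ ∪ R = {4,5,7,8,9,10,11,12}
P △ (Qᶜ ∪ R) = {6,8,10,12}
(P △ (Qᶜ ∪ R)) ∪ R = {4,5,6,7,8,9,10,11,12}
((P △ (Qᶜ ∪ R)) ∪ R) ∩ P = {4,5,6,7,9,11}
(((P △ (Qᶜ ∪ R)) ∪ R) ∩ P)ᶜ = {8,10,12}
Qᶜ ∩ (((P △ (Qᶜ ∪ R)) ∪ R) ∩ P)ᶜ = {}

{}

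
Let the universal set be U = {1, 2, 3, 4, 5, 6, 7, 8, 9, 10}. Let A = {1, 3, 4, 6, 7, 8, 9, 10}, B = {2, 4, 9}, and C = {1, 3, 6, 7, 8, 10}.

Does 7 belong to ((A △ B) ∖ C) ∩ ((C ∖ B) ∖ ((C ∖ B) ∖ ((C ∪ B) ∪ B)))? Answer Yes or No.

No

7 ∈ A and 7 ∉ B, so 7 ∈ A △ B
7 ∈ (A △ B) and 7 ∈ C, so 7 ∉ (A △ B) ∖ C
7 ∈ C and 7 ∉ B, so 7 ∈ C ∖ B
7 ∈ C and 7 ∉ B, so 7 ∈ C ∖ B
7 ∈ C and 7 ∉ B, so 7 ∈ C ∪ B
7 ∈ (C ∪ B) and 7 ∉ B, so 7 ∈ (C ∪ B) ∪ B
7 ∈ (C ∖ B) and 7 ∈ ((C ∪ B) ∪ B), so 7 ∉ (C ∖ B) ∖ ((C ∪ B) ∪ B)
7 ∈ (C ∖ B) and 7 ∉ ((C ∖ B) ∖ ((C ∪ B) ∪ B)), so 7 ∈ (C ∖ B) ∖ ((C ∖ B) ∖ ((C ∪ B) ∪ B))
7 ∉ ((A △ B) ∖ C) and 7 ∈ ((C ∖ B) ∖ ((C ∖ B) ∖ ((C ∪ B) ∪ B))), so 7 ∉ ((A △ B) ∖ C) ∩ ((C ∖ B) ∖ ((C ∖ B) ∖ ((C ∪ B) ∪ B)))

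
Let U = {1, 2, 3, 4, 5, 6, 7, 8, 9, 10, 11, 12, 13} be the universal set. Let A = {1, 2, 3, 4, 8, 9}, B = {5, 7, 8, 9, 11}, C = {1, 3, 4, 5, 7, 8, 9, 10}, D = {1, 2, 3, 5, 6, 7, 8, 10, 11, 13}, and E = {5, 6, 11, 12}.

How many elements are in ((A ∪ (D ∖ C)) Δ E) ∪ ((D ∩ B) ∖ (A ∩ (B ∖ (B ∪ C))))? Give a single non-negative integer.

11

D ∖ C = {2, 6, 11, 13}
A ∪ (D ∖ C) = {1, 2, 3, 4, 6, 8, 9, 11, 13}
(A ∪ (D ∖ C)) Δ E = {1, 2, 3, 4, 5, 8, 9, 12, 13}
D ∩ B = {5, 7, 8, 11}
B ∪ C = {1, 3, 4, 5, 7, 8, 9, 10, 11}
B ∖ (B ∪ C) = {}
A ∩ (B ∖ (B ∪ C)) = {}
(D ∩ B) ∖ (A ∩ (B ∖ (B ∪ C))) = {5, 7, 8, 11}
((A ∪ (D ∖ C)) Δ E) ∪ ((D ∩ B) ∖ (A ∩ (B ∖ (B ∪ C)))) = {1, 2, 3, 4, 5, 7, 8, 9, 11, 12, 13}
|((A ∪ (D ∖ C)) Δ E) ∪ ((D ∩ B) ∖ (A ∩ (B ∖ (B ∪ C))))| = 11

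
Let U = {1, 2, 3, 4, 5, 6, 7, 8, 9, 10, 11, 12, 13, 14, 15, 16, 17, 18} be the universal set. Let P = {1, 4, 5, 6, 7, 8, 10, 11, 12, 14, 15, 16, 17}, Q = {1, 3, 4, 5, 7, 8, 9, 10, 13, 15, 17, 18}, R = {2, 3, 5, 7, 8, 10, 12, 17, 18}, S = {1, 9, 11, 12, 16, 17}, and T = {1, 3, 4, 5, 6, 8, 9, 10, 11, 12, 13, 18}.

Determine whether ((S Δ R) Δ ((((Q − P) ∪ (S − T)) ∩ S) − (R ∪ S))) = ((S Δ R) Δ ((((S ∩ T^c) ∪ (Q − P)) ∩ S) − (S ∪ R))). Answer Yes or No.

Yes

S Δ R = {1, 2, 3, 5, 7, 8, 9, 10, 11, 16, 18}
Q − P = {3, 9, 13, 18}
S − T = {16, 17}
(Q − P) ∪ (S − T) = {3, 9, 13, 16, 17, 18}
((Q − P) ∪ (S − T)) ∩ S = {9, 16, 17}
R ∪ S = {1, 2, 3, 5, 7, 8, 9, 10, 11, 12, 16, 17, 18}
(((Q − P) ∪ (S − T)) ∩ S) − (R ∪ S) = {}
(S Δ R) Δ ((((Q − P) ∪ (S − T)) ∩ S) − (R ∪ S)) = {1, 2, 3, 5, 7, 8, 9, 10, 11, 16, 18}
T^c = {2, 7, 14, 15, 16, 17}
S ∩ T^c = {16, 17}
(S ∩ T^c) ∪ (Q − P) = {3, 9, 13, 16, 17, 18}
((S ∩ T^c) ∪ (Q − P)) ∩ S = {9, 16, 17}
S ∪ R = {1, 2, 3, 5, 7, 8, 9, 10, 11, 12, 16, 17, 18}
(((S ∩ T^c) ∪ (Q − P)) ∩ S) − (S ∪ R) = {}
(S Δ R) Δ ((((S ∩ T^c) ∪ (Q − P)) ∩ S) − (S ∪ R)) = {1, 2, 3, 5, 7, 8, 9, 10, 11, 16, 18}
Both equal {1, 2, 3, 5, 7, 8, 9, 10, 11, 16, 18}, so (S Δ R) Δ ((((Q − P) ∪ (S − T)) ∩ S) − (R ∪ S)) = (S Δ R) Δ ((((S ∩ T^c) ∪ (Q − P)) ∩ S) − (S ∪ R)).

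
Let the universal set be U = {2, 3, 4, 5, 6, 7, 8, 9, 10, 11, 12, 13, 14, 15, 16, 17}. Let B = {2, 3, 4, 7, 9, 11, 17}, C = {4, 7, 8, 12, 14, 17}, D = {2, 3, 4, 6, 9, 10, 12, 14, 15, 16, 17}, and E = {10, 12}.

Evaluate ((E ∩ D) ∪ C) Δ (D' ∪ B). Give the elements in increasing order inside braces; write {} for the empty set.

{2, 3, 5, 9, 10, 11, 12, 13, 14}

E ∩ D = {10, 12}
(E ∩ D) ∪ C = {4, 7, 8, 10, 12, 14, 17}
D' = {5, 7, 8, 11, 13}
D' ∪ B = {2, 3, 4, 5, 7, 8, 9, 11, 13, 17}
((E ∩ D) ∪ C) Δ (D' ∪ B) = {2, 3, 5, 9, 10, 11, 12, 13, 14}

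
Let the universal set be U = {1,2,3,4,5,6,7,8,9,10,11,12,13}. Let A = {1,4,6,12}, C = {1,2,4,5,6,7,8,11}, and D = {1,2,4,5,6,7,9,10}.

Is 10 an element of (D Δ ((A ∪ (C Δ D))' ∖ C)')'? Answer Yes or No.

Yes

10 ∉ C and 10 ∈ D, so 10 ∈ C Δ D
10 ∉ A and 10 ∈ (C Δ D), so 10 ∈ A ∪ (C Δ D)
10 ∉ (A ∪ (C Δ D))' since 10 ∈ (A ∪ (C Δ D))
10 ∉ (A ∪ (C Δ D))' and 10 ∉ C, so 10 ∉ (A ∪ (C Δ D))' ∖ C
10 ∈ ((A ∪ (C Δ D))' ∖ C)' since 10 ∉ ((A ∪ (C Δ D))' ∖ C)
10 ∈ D and 10 ∈ ((A ∪ (C Δ D))' ∖ C)', so 10 ∉ D Δ ((A ∪ (C Δ D))' ∖ C)'
10 ∈ (D Δ ((A ∪ (C Δ D))' ∖ C)')' since 10 ∉ (D Δ ((A ∪ (C Δ D))' ∖ C)')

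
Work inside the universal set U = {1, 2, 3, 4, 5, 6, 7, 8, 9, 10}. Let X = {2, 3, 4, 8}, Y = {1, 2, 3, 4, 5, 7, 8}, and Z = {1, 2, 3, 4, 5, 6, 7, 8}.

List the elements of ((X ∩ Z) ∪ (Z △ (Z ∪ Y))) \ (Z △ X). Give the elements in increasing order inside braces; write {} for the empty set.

{2, 3, 4, 8}

X ∩ Z = {2, 3, 4, 8}
Z ∪ Y = {1, 2, 3, 4, 5, 6, 7, 8}
Z △ (Z ∪ Y) = {}
(X ∩ Z) ∪ (Z △ (Z ∪ Y)) = {2, 3, 4, 8}
Z △ X = {1, 5, 6, 7}
((X ∩ Z) ∪ (Z △ (Z ∪ Y))) \ (Z △ X) = {2, 3, 4, 8}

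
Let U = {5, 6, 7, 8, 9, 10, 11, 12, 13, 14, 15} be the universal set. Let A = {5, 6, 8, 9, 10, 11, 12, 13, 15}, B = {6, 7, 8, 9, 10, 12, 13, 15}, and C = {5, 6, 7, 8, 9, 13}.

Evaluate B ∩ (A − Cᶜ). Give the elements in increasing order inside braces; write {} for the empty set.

{6, 8, 9, 13}

Cᶜ = {10, 11, 12, 14, 15}
A − Cᶜ = {5, 6, 8, 9, 13}
B ∩ (A − Cᶜ) = {6, 8, 9, 13}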